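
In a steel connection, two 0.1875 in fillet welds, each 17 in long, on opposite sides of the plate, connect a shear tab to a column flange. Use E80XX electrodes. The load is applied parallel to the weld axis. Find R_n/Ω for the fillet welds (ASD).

E80XX → F_EXX = 80 ksi.
Effective throat t_e = 0.707 × 0.1875 = 0.1326 in.
Total length L = 34 in; A_we = 0.1326 × 34 = 4.507 in².
F_nw = 0.6 F_EXX = 0.6 × 80 = 48 ksi.
R_n = 48 × 4.507 = 216.3 kips; R_n/Ω = 216.3/2.0 = 108.2 kips.

R_n/Ω ≈ 108 kips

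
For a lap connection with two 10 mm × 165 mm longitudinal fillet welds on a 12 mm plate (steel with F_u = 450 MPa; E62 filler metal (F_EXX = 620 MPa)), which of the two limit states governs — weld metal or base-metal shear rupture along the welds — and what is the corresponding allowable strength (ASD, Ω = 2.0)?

t_e = 0.707 × 10 = 7.07 mm; L = 330 mm.
Weld metal: R_n/Ω = (1/2.0) × 0.6 × 620 × 7.07 × 330 × 10⁻³ = 434 kN.
Base metal (shear rupture): R_n/Ω = (1/2.0) × 0.6 × 450 × 12 × 330 × 10⁻³ = 534.6 kN.
Governing: weld metal.

R_n/Ω ≈ 434 kN (weld metal governs)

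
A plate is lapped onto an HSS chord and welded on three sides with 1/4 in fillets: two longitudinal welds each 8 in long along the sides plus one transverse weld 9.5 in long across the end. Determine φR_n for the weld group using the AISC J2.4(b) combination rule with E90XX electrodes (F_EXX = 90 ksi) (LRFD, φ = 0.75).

φR_n ≈ 199 kips

t_e = 0.707 × 0.25 = 0.1767 in.
R_nwl = 0.6 × 90 × 0.1767 × 16 = 152.7 kips (longitudinal, 2 welds).
R_nwt = 0.6 × 90 × 0.1767 × 9.5 = 90.67 kips (transverse, base value).
(i) R_nwl + R_nwt = 243.4 kips; (ii) 0.85 R_nwl + 1.5 R_nwt = 265.8 kips.
R_n = max = 265.8 kips [governs: (ii)]; φR_n = 199.4 kips.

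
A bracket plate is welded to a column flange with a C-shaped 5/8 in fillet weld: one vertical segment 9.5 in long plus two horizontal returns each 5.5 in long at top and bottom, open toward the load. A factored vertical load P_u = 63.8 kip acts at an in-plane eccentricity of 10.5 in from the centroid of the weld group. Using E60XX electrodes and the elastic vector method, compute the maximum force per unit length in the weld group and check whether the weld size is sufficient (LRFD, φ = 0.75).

f_max ≈ 13 kip/in; NOT adequate

E60XX → F_EXX = 60 ksi.
Total weld length L_w = 20.5 in. Treat welds as unit-width lines.
Centroid: x̄ = 2×5.5×2.75 / 20.5 = 1.476 in from the vertical weld.
Polar moment about centroid: J = I_x + I_y = [9.5³/12 + 2×5.5×4.75²] + [9.5×1.476² + 2(5.5³/12 + 5.5×1.274²)] = 385.9 in³.
Direct shear f_v = P/L_w = 63.8 / 20.5 = 3.112 kip/in (vertical).
Torsion M = P·e = 63.8 × 10.5 = 669.9 kip·in.
Critical point at (x, y) = (4.024, 4.75) from centroid. f_tx = M·y/J = 8.245 kip/in; f_ty = M·x/J = 6.986 kip/in.
Resultant f_max = √[f_tx² + (f_v + f_ty)²] = √[8.245² + (3.112 + 6.986)²] = 13.04 kip/in.
Capacity per unit length: φr_n = 0.75 × 0.6 × 60 × (0.707 × 0.625) = 11.93 kip/in.
13.04 > 11.93 → NOT adequate.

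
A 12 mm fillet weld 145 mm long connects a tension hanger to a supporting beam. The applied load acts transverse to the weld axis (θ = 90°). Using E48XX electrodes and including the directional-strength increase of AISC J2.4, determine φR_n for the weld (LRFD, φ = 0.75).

φR_n ≈ 399 kN

E48XX → F_EXX = 480 MPa.
t_e = 0.707 × 12 = 8.484 mm; A_we = 8.484 × 145 = 1230 mm².
Directional factor: 1.0 + 0.5 sin^1.5(90°) = 1.5.
F_nw = 0.6 × 480 × 1.5 = 432 MPa.
φR_n = 0.75 × 432 × 1230 × 10⁻³ = 398.6 kN.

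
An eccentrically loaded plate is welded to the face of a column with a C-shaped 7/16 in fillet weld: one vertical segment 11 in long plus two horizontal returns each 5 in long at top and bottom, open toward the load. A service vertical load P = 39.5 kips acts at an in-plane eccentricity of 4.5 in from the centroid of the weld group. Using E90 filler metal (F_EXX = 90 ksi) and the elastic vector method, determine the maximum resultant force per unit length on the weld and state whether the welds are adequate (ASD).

Total weld length L_w = 21 in. Treat welds as unit-width lines.
Centroid: x̄ = 2×5×2.5 / 21 = 1.19 in from the vertical weld.
Polar moment about centroid: J = I_x + I_y = [11³/12 + 2×5×5.5²] + [11×1.19² + 2(5³/12 + 5×1.31²)] = 467 in³.
Direct shear f_v = P/L_w = 39.5 / 21 = 1.881 kip/in (vertical).
Torsion M = P·e = 39.5 × 4.5 = 177.75 kip·in.
Critical point at (x, y) = (3.81, 5.5) from centroid. f_tx = M·y/J = 2.093 kip/in; f_ty = M·x/J = 1.45 kip/in.
Resultant f_max = √[f_tx² + (f_v + f_ty)²] = √[2.093² + (1.881 + 1.45)²] = 3.934 kip/in.
Capacity per unit length: r_n/Ω = (1/2.0) × 0.6 × 90 × (0.707 × 0.4375) = 8.351 kip/in.
3.934 ≤ 8.351 → adequate.

f_max ≈ 3.93 kip/in; adequate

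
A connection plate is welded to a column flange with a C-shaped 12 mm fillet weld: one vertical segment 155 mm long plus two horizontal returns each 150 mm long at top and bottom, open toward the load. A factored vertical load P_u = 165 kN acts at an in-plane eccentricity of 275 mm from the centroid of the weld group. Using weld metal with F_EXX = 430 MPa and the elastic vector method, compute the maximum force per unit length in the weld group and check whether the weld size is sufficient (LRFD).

f_max ≈ 2070 N/mm; NOT adequate

Total weld length L_w = 455 mm. Treat welds as unit-width lines.
Centroid: x̄ = 2×150×75 / 455 = 49.45 mm from the vertical weld.
Polar moment about centroid: J = I_x + I_y = [155³/12 + 2×150×77.5²] + [155×49.45² + 2(150³/12 + 150×25.55²)] = 3250000 mm³.
Direct shear f_v = P/L_w = 165×10³ / 455 = 362.6 N/mm (vertical).
Torsion M = P·e = 165×10³ × 275 = 45375000 N·mm.
Critical point at (x, y) = (100.5, 77.5) from centroid. f_tx = M·y/J = 1082 N/mm; f_ty = M·x/J = 1404 N/mm.
Resultant f_max = √[f_tx² + (f_v + f_ty)²] = √[1082² + (362.6 + 1404)²] = 2072 N/mm.
Capacity per unit length: φr_n = 0.75 × 0.6 × 430 × (0.707 × 12) = 1642 N/mm.
2072 > 1642 → NOT adequate.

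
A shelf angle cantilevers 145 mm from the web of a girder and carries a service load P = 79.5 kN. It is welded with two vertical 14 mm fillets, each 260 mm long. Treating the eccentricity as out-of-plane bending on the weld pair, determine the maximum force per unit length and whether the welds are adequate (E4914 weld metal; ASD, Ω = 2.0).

E49XX → F_EXX = 490 MPa.
L_w = 2 × 260 = 520 mm; section modulus (unit throat) S = 2 × L²/6 = 22530 mm².
Direct shear f_v = P/L_w = 79.5×10³/520 = 152.9 N/mm.
Moment M = P × e = 79.5×10³ × 145 = 11528000 N·mm; bending f_b = M/S = 511.6 N/mm.
f_max = √(f_v² + f_b²) = √(152.9² + 511.6²) = 533.9 N/mm.
r_n/Ω = (1/2.0) × 0.6 × 490 × (0.707 × 14) = 1455 N/mm → adequate.

f_max ≈ 534 N/mm; adequate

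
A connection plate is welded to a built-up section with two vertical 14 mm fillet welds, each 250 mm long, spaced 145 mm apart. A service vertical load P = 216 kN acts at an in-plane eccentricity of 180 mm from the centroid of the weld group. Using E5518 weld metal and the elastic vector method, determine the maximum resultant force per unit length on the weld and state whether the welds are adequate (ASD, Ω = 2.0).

f_max ≈ 1340 N/mm; adequate

E55XX → F_EXX = 550 MPa.
Total weld length L_w = 500 mm. Treat welds as unit-width lines.
Polar moment about centroid: J = 2[d³/12 + d(b/2)²] = 2[250³/12 + 250×72.5²] = 5232000 mm³.
Direct shear f_v = P/L_w = 216×10³ / 500 = 432 N/mm (vertical).
Torsion M = P·e = 216×10³ × 180 = 38880000 N·mm.
Critical point at (x, y) = (72.5, 125) from centroid. f_tx = M·y/J = 928.8 N/mm; f_ty = M·x/J = 538.7 N/mm.
Resultant f_max = √[f_tx² + (f_v + f_ty)²] = √[928.8² + (432 + 538.7)²] = 1344 N/mm.
Capacity per unit length: r_n/Ω = (1/2.0) × 0.6 × 550 × (0.707 × 14) = 1633 N/mm.
1344 ≤ 1633 → adequate.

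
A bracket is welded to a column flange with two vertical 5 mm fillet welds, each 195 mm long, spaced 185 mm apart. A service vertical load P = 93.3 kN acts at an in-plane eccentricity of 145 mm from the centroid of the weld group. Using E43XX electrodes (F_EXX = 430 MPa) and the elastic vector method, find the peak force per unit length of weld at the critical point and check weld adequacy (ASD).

Total weld length L_w = 390 mm. Treat welds as unit-width lines.
Polar moment about centroid: J = 2[d³/12 + d(b/2)²] = 2[195³/12 + 195×92.5²] = 4573000 mm³.
Direct shear f_v = P/L_w = 93.3×10³ / 390 = 239.2 N/mm (vertical).
Torsion M = P·e = 93.3×10³ × 145 = 13528000 N·mm.
Critical point at (x, y) = (92.5, 97.5) from centroid. f_tx = M·y/J = 288.5 N/mm; f_ty = M·x/J = 273.7 N/mm.
Resultant f_max = √[f_tx² + (f_v + f_ty)²] = √[288.5² + (239.2 + 273.7)²] = 588.4 N/mm.
Capacity per unit length: r_n/Ω = (1/2.0) × 0.6 × 430 × (0.707 × 5) = 456 N/mm.
588.4 > 456 → NOT adequate.

f_max ≈ 588 N/mm; NOT adequate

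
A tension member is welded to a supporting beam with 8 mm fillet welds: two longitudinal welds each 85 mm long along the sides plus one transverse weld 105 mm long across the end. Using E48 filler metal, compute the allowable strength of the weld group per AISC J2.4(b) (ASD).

E48XX → F_EXX = 480 MPa.
t_e = 0.707 × 8 = 5.656 mm.
R_nwl = 0.6 × 480 × 5.656 × 170 × 10⁻³ = 276.9 kN (longitudinal, 2 welds).
R_nwt = 0.6 × 480 × 5.656 × 105 × 10⁻³ = 171 kN (transverse, base value).
(i) R_nwl + R_nwt = 448 kN; (ii) 0.85 R_nwl + 1.5 R_nwt = 491.9 kN.
R_n = max = 491.9 kN [governs: (ii)]; R_n/Ω = 246 kN.

R_n/Ω ≈ 246 kN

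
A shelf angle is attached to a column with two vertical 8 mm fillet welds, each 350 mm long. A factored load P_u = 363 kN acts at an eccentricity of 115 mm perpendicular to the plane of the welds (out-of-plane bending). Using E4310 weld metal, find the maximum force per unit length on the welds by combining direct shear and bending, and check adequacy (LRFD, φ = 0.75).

f_max ≈ 1150 N/mm; NOT adequate

E43XX → F_EXX = 430 MPa.
L_w = 2 × 350 = 700 mm; section modulus (unit throat) S = 2 × L²/6 = 40830 mm².
Direct shear f_v = P/L_w = 363×10³/700 = 518.6 N/mm.
Moment M = P × e = 363×10³ × 115 = 41745000 N·mm; bending f_b = M/S = 1022 N/mm.
f_max = √(f_v² + f_b²) = √(518.6² + 1022²) = 1146 N/mm.
φr_n = 0.75 × 0.6 × 430 × (0.707 × 8) = 1094 N/mm → NOT adequate.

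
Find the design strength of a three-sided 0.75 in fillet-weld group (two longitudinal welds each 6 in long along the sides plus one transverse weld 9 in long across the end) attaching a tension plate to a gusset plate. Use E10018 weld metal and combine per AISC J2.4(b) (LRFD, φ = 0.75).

φR_n ≈ 566 kip

E100XX → F_EXX = 100 ksi.
t_e = 0.707 × 0.75 = 0.5302 in.
R_nwl = 0.6 × 100 × 0.5302 × 12 = 381.8 kip (longitudinal, 2 welds).
R_nwt = 0.6 × 100 × 0.5302 × 9 = 286.3 kip (transverse, base value).
(i) R_nwl + R_nwt = 668.1 kip; (ii) 0.85 R_nwl + 1.5 R_nwt = 754 kip.
R_n = max = 754 kip [governs: (ii)]; φR_n = 565.5 kip.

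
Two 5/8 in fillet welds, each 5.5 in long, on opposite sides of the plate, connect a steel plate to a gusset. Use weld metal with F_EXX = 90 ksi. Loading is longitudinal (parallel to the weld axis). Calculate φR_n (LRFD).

φR_n ≈ 197 kips

Effective throat t_e = 0.707 × 0.625 = 0.4419 in.
Total length L = 11 in; A_we = 0.4419 × 11 = 4.861 in².
F_nw = 0.6 F_EXX = 0.6 × 90 = 54 ksi.
φR_n = 0.75 × 54 × 4.861 = 196.9 kips.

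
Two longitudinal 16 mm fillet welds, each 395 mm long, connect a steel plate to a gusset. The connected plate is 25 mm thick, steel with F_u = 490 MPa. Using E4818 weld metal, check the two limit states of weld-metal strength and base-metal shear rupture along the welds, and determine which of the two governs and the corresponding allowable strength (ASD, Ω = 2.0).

R_n/Ω ≈ 1290 kN (weld metal governs)

E48XX → F_EXX = 480 MPa.
t_e = 0.707 × 16 = 11.31 mm; L = 790 mm.
Weld metal: R_n/Ω = (1/2.0) × 0.6 × 480 × 11.31 × 790 × 10⁻³ = 1287 kN.
Base metal (shear rupture): R_n/Ω = (1/2.0) × 0.6 × 490 × 25 × 790 × 10⁻³ = 2903 kN.
Governing: weld metal.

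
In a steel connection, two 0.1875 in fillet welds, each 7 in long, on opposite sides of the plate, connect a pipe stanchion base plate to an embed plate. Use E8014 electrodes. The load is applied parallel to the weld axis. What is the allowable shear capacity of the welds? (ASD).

E80XX → F_EXX = 80 ksi.
Effective throat t_e = 0.707 × 0.1875 = 0.1326 in.
Total length L = 14 in; A_we = 0.1326 × 14 = 1.856 in².
F_nw = 0.6 F_EXX = 0.6 × 80 = 48 ksi.
R_n = 48 × 1.856 = 89.08 kips; R_n/Ω = 89.08/2.0 = 44.54 kips.

R_n/Ω ≈ 44.5 kips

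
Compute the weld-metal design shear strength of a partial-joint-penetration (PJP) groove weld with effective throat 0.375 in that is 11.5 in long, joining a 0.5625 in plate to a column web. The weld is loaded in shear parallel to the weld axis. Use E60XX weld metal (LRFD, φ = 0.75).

E60XX → F_EXX = 60 ksi.
Effective throat (given) t_e = 0.375 in.
A_we = 0.375 × 11.5 = 4.312 in².
F_nw = 0.6 F_EXX = 36 ksi.
φR_n = 0.75 × 36 × 4.312 = 116.4 kips.

φR_n ≈ 116 kips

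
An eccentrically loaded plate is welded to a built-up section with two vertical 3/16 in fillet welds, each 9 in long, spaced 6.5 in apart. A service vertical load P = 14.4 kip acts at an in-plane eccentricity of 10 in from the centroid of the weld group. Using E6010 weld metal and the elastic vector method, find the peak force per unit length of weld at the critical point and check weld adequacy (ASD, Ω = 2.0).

E60XX → F_EXX = 60 ksi.
Total weld length L_w = 18 in. Treat welds as unit-width lines.
Polar moment about centroid: J = 2[d³/12 + d(b/2)²] = 2[9³/12 + 9×3.25²] = 311.6 in³.
Direct shear f_v = P/L_w = 14.4 / 18 = 0.8 kip/in (vertical).
Torsion M = P·e = 14.4 × 10 = 144 kip·in.
Critical point at (x, y) = (3.25, 4.5) from centroid. f_tx = M·y/J = 2.079 kip/in; f_ty = M·x/J = 1.502 kip/in.
Resultant f_max = √[f_tx² + (f_v + f_ty)²] = √[2.079² + (0.8 + 1.502)²] = 3.102 kip/in.
Capacity per unit length: r_n/Ω = (1/2.0) × 0.6 × 60 × (0.707 × 0.1875) = 2.386 kip/in.
3.102 > 2.386 → NOT adequate.

f_max ≈ 3.1 kip/in; NOT adequate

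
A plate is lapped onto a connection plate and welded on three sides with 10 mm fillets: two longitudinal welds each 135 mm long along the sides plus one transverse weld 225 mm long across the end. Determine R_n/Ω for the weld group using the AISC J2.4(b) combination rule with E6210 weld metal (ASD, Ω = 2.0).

R_n/Ω ≈ 746 kN

E62XX → F_EXX = 620 MPa.
t_e = 0.707 × 10 = 7.07 mm.
R_nwl = 0.6 × 620 × 7.07 × 270 × 10⁻³ = 710.1 kN (longitudinal, 2 welds).
R_nwt = 0.6 × 620 × 7.07 × 225 × 10⁻³ = 591.8 kN (transverse, base value).
(i) R_nwl + R_nwt = 1302 kN; (ii) 0.85 R_nwl + 1.5 R_nwt = 1491 kN.
R_n = max = 1491 kN [governs: (ii)]; R_n/Ω = 745.6 kN.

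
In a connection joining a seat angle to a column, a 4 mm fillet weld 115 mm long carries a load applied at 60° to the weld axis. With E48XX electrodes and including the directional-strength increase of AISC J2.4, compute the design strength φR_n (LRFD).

φR_n ≈ 98.6 kN

E48XX → F_EXX = 480 MPa.
t_e = 0.707 × 4 = 2.828 mm; A_we = 2.828 × 115 = 325.2 mm².
Directional factor: 1.0 + 0.5 sin^1.5(60°) = 1.403.
F_nw = 0.6 × 480 × 1.403 = 404.1 MPa.
φR_n = 0.75 × 404.1 × 325.2 × 10⁻³ = 98.55 kN.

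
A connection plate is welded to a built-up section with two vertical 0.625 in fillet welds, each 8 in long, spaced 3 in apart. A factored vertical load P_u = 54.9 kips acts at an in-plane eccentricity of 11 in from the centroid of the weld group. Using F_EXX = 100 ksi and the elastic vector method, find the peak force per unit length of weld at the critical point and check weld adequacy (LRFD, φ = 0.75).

Total weld length L_w = 16 in. Treat welds as unit-width lines.
Polar moment about centroid: J = 2[d³/12 + d(b/2)²] = 2[8³/12 + 8×1.5²] = 121.3 in³.
Direct shear f_v = P/L_w = 54.9 / 16 = 3.431 kip/in (vertical).
Torsion M = P·e = 54.9 × 11 = 603.9 kip·in.
Critical point at (x, y) = (1.5, 4) from centroid. f_tx = M·y/J = 19.91 kip/in; f_ty = M·x/J = 7.466 kip/in.
Resultant f_max = √[f_tx² + (f_v + f_ty)²] = √[19.91² + (3.431 + 7.466)²] = 22.7 kip/in.
Capacity per unit length: φr_n = 0.75 × 0.6 × 100 × (0.707 × 0.625) = 19.88 kip/in.
22.7 > 19.88 → NOT adequate.

f_max ≈ 22.7 kip/in; NOT adequate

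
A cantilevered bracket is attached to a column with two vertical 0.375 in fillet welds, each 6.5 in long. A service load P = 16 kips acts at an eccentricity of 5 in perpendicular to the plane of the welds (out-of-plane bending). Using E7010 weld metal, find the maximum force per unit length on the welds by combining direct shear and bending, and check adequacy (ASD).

E70XX → F_EXX = 70 ksi.
L_w = 2 × 6.5 = 13 in; section modulus (unit throat) S = 2 × L²/6 = 14.08 in².
Direct shear f_v = P/L_w = 16/13 = 1.231 kip/in.
Moment M = P × e = 16 × 5 = 80 kip·in; bending f_b = M/S = 5.68 kip/in.
f_max = √(f_v² + f_b²) = √(1.231² + 5.68²) = 5.812 kip/in.
r_n/Ω = (1/2.0) × 0.6 × 70 × (0.707 × 0.375) = 5.568 kip/in → NOT adequate.

f_max ≈ 5.81 kip/in; NOT adequate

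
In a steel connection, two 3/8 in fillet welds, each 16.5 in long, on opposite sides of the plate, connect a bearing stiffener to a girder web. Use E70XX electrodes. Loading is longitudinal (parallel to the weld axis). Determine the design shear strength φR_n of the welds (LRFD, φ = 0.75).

φR_n ≈ 276 kip

E70XX → F_EXX = 70 ksi.
Effective throat t_e = 0.707 × 0.375 = 0.2651 in.
Total length L = 33 in; A_we = 0.2651 × 33 = 8.749 in².
F_nw = 0.6 F_EXX = 0.6 × 70 = 42 ksi.
φR_n = 0.75 × 42 × 8.749 = 275.6 kip.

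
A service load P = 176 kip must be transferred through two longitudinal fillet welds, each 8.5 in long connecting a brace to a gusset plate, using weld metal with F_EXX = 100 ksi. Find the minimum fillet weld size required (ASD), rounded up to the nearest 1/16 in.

w = 1/2 in

Total weld length L = 17 in.
Required throat t_e = P × Ω / (0.6 F_EXX × L) = 176 × 2.0 / (0.6 × 100 × 17) = 0.3451 in.
Required leg w = t_e / 0.707 = 0.4881 in → use 1/2 in.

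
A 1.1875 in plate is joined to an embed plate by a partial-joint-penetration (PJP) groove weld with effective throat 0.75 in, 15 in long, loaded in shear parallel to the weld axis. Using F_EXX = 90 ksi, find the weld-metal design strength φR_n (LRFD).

Effective throat (given) t_e = 0.75 in.
A_we = 0.75 × 15 = 11.25 in².
F_nw = 0.6 F_EXX = 54 ksi.
φR_n = 0.75 × 54 × 11.25 = 455.6 kip.

φR_n ≈ 456 kip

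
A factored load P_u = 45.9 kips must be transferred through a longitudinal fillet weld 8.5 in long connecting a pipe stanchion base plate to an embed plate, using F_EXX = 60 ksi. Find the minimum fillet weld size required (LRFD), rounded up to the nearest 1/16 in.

w = 5/16 in

Total weld length L = 8.5 in.
Required throat t_e = P_u / (φ × 0.6 F_EXX × L) = 45.9 / (0.75 × 0.6 × 60 × 8.5) = 0.2 in.
Required leg w = t_e / 0.707 = 0.2829 in → use 5/16 in.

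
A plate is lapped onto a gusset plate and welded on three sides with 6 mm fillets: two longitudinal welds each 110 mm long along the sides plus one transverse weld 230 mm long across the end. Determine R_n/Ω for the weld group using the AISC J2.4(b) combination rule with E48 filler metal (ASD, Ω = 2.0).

E48XX → F_EXX = 480 MPa.
t_e = 0.707 × 6 = 4.242 mm.
R_nwl = 0.6 × 480 × 4.242 × 220 × 10⁻³ = 268.8 kN (longitudinal, 2 welds).
R_nwt = 0.6 × 480 × 4.242 × 230 × 10⁻³ = 281 kN (transverse, base value).
(i) R_nwl + R_nwt = 549.8 kN; (ii) 0.85 R_nwl + 1.5 R_nwt = 649.9 kN.
R_n = max = 649.9 kN [governs: (ii)]; R_n/Ω = 325 kN.

R_n/Ω ≈ 325 kN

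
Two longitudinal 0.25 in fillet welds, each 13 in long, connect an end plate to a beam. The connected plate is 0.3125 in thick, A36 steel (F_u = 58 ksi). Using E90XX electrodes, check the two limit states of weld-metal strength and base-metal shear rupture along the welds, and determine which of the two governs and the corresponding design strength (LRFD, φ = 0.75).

φR_n ≈ 186 kips (weld metal governs)

E90XX → F_EXX = 90 ksi.
t_e = 0.707 × 0.25 = 0.1767 in; L = 26 in.
Weld metal: φR_n = 0.75 × 0.6 × 90 × 0.1767 × 26 = 186.1 kips.
Base metal (shear rupture): φR_n = 0.75 × 0.6 × 58 × 0.3125 × 26 = 212.1 kips.
Governing: weld metal.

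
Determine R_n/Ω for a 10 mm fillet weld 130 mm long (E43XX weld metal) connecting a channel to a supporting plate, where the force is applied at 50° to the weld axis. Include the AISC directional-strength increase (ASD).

R_n/Ω ≈ 158 kN

E43XX → F_EXX = 430 MPa.
t_e = 0.707 × 10 = 7.07 mm; A_we = 7.07 × 130 = 919.1 mm².
Directional factor: 1.0 + 0.5 sin^1.5(50°) = 1.335.
F_nw = 0.6 × 430 × 1.335 = 344.5 MPa.
R_n/Ω = (344.5 × 919.1) / 2.0 × 10⁻³ = 158.3 kN.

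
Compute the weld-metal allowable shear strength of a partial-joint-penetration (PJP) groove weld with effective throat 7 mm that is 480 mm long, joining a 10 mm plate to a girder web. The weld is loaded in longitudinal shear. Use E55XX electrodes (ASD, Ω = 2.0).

R_n/Ω ≈ 554 kN

E55XX → F_EXX = 550 MPa.
Effective throat (given) t_e = 7 mm.
A_we = 7 × 480 = 3360 mm².
F_nw = 0.6 F_EXX = 330 MPa.
R_n/Ω = (330 × 3360) / 2.0 × 10⁻³ = 554.4 kN.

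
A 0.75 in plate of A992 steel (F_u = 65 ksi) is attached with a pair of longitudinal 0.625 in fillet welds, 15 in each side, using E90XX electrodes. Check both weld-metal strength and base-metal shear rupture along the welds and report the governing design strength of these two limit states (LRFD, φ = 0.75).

φR_n ≈ 537 kips (weld metal governs)

E90XX → F_EXX = 90 ksi.
t_e = 0.707 × 0.625 = 0.4419 in; L = 30 in.
Weld metal: φR_n = 0.75 × 0.6 × 90 × 0.4419 × 30 = 536.9 kips.
Base metal (shear rupture): φR_n = 0.75 × 0.6 × 65 × 0.75 × 30 = 658.1 kips.
Governing: weld metal.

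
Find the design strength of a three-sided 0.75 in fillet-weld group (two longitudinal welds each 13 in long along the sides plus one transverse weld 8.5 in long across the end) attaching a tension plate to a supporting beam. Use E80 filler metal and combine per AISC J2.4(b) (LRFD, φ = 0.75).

φR_n ≈ 665 kip

E80XX → F_EXX = 80 ksi.
t_e = 0.707 × 0.75 = 0.5302 in.
R_nwl = 0.6 × 80 × 0.5302 × 26 = 661.8 kip (longitudinal, 2 welds).
R_nwt = 0.6 × 80 × 0.5302 × 8.5 = 216.3 kip (transverse, base value).
(i) R_nwl + R_nwt = 878.1 kip; (ii) 0.85 R_nwl + 1.5 R_nwt = 887 kip.
R_n = max = 887 kip [governs: (ii)]; φR_n = 665.3 kip.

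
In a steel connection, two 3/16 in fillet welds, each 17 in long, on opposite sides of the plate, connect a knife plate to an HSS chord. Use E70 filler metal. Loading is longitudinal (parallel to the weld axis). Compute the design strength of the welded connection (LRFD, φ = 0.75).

φR_n ≈ 142 kips

E70XX → F_EXX = 70 ksi.
Effective throat t_e = 0.707 × 0.1875 = 0.1326 in.
Total length L = 34 in; A_we = 0.1326 × 34 = 4.507 in².
F_nw = 0.6 F_EXX = 0.6 × 70 = 42 ksi.
φR_n = 0.75 × 42 × 4.507 = 142 kips.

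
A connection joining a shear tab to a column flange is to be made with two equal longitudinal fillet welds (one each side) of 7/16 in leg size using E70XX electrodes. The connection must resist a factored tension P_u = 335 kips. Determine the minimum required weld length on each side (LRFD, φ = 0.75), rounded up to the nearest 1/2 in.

L = 17.5 in on each side

E70XX → F_EXX = 70 ksi.
Throat t_e = 0.707 × 0.4375 = 0.3093 in.
φr_n = 0.75 × 0.6 × 70 × 0.3093 = 9.743 kips/in.
L_req = P_u / φr_n = 335 / 9.743 = 34.38 in total.
Per side: 34.38 / 2 = 17.19 in.
Round up → use L = 17.5 in on each side.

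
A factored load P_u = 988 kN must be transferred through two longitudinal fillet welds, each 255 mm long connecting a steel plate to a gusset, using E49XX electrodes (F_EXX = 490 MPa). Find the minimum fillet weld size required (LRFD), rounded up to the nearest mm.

Total weld length L = 510 mm.
Required throat t_e = P_u / (φ × 0.6 F_EXX × L) = 988 / (0.75 × 0.6 × 490 × 510 × 10⁻³) = 8.786 mm.
Required leg w = t_e / 0.707 = 12.43 mm → use 13 mm.

w = 13 mm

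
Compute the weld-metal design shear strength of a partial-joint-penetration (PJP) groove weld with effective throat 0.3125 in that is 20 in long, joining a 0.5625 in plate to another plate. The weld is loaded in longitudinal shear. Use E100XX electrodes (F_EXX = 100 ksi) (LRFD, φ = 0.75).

φR_n ≈ 281 kips

Effective throat (given) t_e = 0.3125 in.
A_we = 0.3125 × 20 = 6.25 in².
F_nw = 0.6 F_EXX = 60 ksi.
φR_n = 0.75 × 60 × 6.25 = 281.2 kips.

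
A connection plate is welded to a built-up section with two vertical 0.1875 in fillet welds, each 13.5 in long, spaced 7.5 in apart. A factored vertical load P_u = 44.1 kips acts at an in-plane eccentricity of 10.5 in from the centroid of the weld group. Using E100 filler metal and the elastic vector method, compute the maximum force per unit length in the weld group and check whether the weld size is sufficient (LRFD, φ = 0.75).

f_max ≈ 5.51 kip/in; adequate

E100XX → F_EXX = 100 ksi.
Total weld length L_w = 27 in. Treat welds as unit-width lines.
Polar moment about centroid: J = 2[d³/12 + d(b/2)²] = 2[13.5³/12 + 13.5×3.75²] = 789.8 in³.
Direct shear f_v = P/L_w = 44.1 / 27 = 1.633 kip/in (vertical).
Torsion M = P·e = 44.1 × 10.5 = 463.05 kip·in.
Critical point at (x, y) = (3.75, 6.75) from centroid. f_tx = M·y/J = 3.958 kip/in; f_ty = M·x/J = 2.199 kip/in.
Resultant f_max = √[f_tx² + (f_v + f_ty)²] = √[3.958² + (1.633 + 2.199)²] = 5.509 kip/in.
Capacity per unit length: φr_n = 0.75 × 0.6 × 100 × (0.707 × 0.1875) = 5.965 kip/in.
5.509 ≤ 5.965 → adequate.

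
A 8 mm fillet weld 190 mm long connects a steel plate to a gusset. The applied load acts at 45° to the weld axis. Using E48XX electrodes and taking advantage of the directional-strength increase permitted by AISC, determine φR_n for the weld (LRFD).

φR_n ≈ 301 kN

E48XX → F_EXX = 480 MPa.
t_e = 0.707 × 8 = 5.656 mm; A_we = 5.656 × 190 = 1075 mm².
Directional factor: 1.0 + 0.5 sin^1.5(45°) = 1.297.
F_nw = 0.6 × 480 × 1.297 = 373.6 MPa.
φR_n = 0.75 × 373.6 × 1075 × 10⁻³ = 301.1 kN.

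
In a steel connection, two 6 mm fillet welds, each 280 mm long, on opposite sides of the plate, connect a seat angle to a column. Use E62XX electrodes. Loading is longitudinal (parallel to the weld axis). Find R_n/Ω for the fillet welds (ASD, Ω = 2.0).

E62XX → F_EXX = 620 MPa.
Effective throat t_e = 0.707 × 6 = 4.242 mm.
Total length L = 560 mm; A_we = 4.242 × 560 = 2376 mm².
F_nw = 0.6 F_EXX = 0.6 × 620 = 372 MPa.
R_n = 372 × 2376 × 10⁻³ = 883.7 kN; R_n/Ω = 883.7/2.0 = 441.8 kN.

R_n/Ω ≈ 442 kN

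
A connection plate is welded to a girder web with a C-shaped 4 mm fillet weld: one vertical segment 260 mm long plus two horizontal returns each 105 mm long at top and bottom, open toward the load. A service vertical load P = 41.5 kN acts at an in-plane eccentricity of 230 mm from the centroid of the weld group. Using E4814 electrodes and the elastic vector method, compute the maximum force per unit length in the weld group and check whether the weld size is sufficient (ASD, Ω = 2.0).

E48XX → F_EXX = 480 MPa.
Total weld length L_w = 470 mm. Treat welds as unit-width lines.
Centroid: x̄ = 2×105×52.5 / 470 = 23.46 mm from the vertical weld.
Polar moment about centroid: J = I_x + I_y = [260³/12 + 2×105×130²] + [260×23.46² + 2(105³/12 + 105×29.04²)] = 5527000 mm³.
Direct shear f_v = P/L_w = 41.5×10³ / 470 = 88.3 N/mm (vertical).
Torsion M = P·e = 41.5×10³ × 230 = 9545000 N·mm.
Critical point at (x, y) = (81.54, 130) from centroid. f_tx = M·y/J = 224.5 N/mm; f_ty = M·x/J = 140.8 N/mm.
Resultant f_max = √[f_tx² + (f_v + f_ty)²] = √[224.5² + (88.3 + 140.8)²] = 320.8 N/mm.
Capacity per unit length: r_n/Ω = (1/2.0) × 0.6 × 480 × (0.707 × 4) = 407.2 N/mm.
320.8 ≤ 407.2 → adequate.

f_max ≈ 321 N/mm; adequate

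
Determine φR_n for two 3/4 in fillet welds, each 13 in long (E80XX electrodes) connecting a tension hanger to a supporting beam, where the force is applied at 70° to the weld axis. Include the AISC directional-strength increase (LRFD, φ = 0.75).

φR_n ≈ 722 kip

E80XX → F_EXX = 80 ksi.
t_e = 0.707 × 0.75 = 0.5302 in; A_we = 0.5302 × 26 = 13.79 in².
Directional factor: 1.0 + 0.5 sin^1.5(70°) = 1.455.
F_nw = 0.6 × 80 × 1.455 = 69.86 ksi.
φR_n = 0.75 × 69.86 × 13.79 = 722.4 kip.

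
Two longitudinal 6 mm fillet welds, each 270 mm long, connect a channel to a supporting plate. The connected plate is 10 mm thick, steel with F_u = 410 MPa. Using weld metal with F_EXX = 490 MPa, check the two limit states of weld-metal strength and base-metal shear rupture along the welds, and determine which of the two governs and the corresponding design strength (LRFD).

t_e = 0.707 × 6 = 4.242 mm; L = 540 mm.
Weld metal: φR_n = 0.75 × 0.6 × 490 × 4.242 × 540 × 10⁻³ = 505.1 kN.
Base metal (shear rupture): φR_n = 0.75 × 0.6 × 410 × 10 × 540 × 10⁻³ = 996.3 kN.
Governing: weld metal.

φR_n ≈ 505 kN (weld metal governs)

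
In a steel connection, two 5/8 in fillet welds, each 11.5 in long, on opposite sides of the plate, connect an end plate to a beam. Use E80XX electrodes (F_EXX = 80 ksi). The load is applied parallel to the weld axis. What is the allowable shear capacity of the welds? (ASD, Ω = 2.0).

Effective throat t_e = 0.707 × 0.625 = 0.4419 in.
Total length L = 23 in; A_we = 0.4419 × 23 = 10.16 in².
F_nw = 0.6 F_EXX = 0.6 × 80 = 48 ksi.
R_n = 48 × 10.16 = 487.8 kips; R_n/Ω = 487.8/2.0 = 243.9 kips.

R_n/Ω ≈ 244 kips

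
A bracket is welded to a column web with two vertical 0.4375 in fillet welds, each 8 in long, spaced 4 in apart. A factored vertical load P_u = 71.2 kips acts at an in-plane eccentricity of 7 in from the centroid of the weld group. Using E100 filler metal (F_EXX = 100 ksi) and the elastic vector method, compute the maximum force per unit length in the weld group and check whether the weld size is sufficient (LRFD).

f_max ≈ 17.4 kip/in; NOT adequate

Total weld length L_w = 16 in. Treat welds as unit-width lines.
Polar moment about centroid: J = 2[d³/12 + d(b/2)²] = 2[8³/12 + 8×2²] = 149.3 in³.
Direct shear f_v = P/L_w = 71.2 / 16 = 4.45 kip/in (vertical).
Torsion M = P·e = 71.2 × 7 = 498.4 kip·in.
Critical point at (x, y) = (2, 4) from centroid. f_tx = M·y/J = 13.35 kip/in; f_ty = M·x/J = 6.675 kip/in.
Resultant f_max = √[f_tx² + (f_v + f_ty)²] = √[13.35² + (4.45 + 6.675)²] = 17.38 kip/in.
Capacity per unit length: φr_n = 0.75 × 0.6 × 100 × (0.707 × 0.4375) = 13.92 kip/in.
17.38 > 13.92 → NOT adequate.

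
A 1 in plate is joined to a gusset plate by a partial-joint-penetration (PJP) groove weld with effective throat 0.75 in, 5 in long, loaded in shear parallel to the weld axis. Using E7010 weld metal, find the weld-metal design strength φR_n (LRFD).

E70XX → F_EXX = 70 ksi.
Effective throat (given) t_e = 0.75 in.
A_we = 0.75 × 5 = 3.75 in².
F_nw = 0.6 F_EXX = 42 ksi.
φR_n = 0.75 × 42 × 3.75 = 118.1 kips.

φR_n ≈ 118 kips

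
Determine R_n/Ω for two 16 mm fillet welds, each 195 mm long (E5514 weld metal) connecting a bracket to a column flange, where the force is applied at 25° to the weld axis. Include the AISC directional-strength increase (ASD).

E55XX → F_EXX = 550 MPa.
t_e = 0.707 × 16 = 11.31 mm; A_we = 11.31 × 390 = 4412 mm².
Directional factor: 1.0 + 0.5 sin^1.5(25°) = 1.137.
F_nw = 0.6 × 550 × 1.137 = 375.3 MPa.
R_n/Ω = (375.3 × 4412) / 2.0 × 10⁻³ = 827.9 kN.

R_n/Ω ≈ 828 kN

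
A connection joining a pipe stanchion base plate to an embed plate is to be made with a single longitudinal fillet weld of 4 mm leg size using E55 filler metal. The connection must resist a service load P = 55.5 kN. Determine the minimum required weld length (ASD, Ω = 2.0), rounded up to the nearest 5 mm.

E55XX → F_EXX = 550 MPa.
Throat t_e = 0.707 × 4 = 2.828 mm.
r_n/Ω = (0.6 × 550 × 2.828) / 2.0 = 466.6 N/mm = 0.4666 kN/mm.
L_req = P / (r_n/Ω) = 55.5 / 0.4666 = 118.9 mm total.
Round up → use L = 120 mm.

L = 120 mm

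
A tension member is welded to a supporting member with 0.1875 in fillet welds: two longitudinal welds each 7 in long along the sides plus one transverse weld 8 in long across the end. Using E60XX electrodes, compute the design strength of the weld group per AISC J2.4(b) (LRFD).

E60XX → F_EXX = 60 ksi.
t_e = 0.707 × 0.1875 = 0.1326 in.
R_nwl = 0.6 × 60 × 0.1326 × 14 = 66.81 kips (longitudinal, 2 welds).
R_nwt = 0.6 × 60 × 0.1326 × 8 = 38.18 kips (transverse, base value).
(i) R_nwl + R_nwt = 105 kips; (ii) 0.85 R_nwl + 1.5 R_nwt = 114.1 kips.
R_n = max = 114.1 kips [governs: (ii)]; φR_n = 85.54 kips.

φR_n ≈ 85.5 kips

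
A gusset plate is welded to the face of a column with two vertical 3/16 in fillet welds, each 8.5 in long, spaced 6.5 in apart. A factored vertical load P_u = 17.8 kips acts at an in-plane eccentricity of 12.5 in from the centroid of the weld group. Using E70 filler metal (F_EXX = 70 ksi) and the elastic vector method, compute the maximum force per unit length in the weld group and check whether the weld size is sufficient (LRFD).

Total weld length L_w = 17 in. Treat welds as unit-width lines.
Polar moment about centroid: J = 2[d³/12 + d(b/2)²] = 2[8.5³/12 + 8.5×3.25²] = 281.9 in³.
Direct shear f_v = P/L_w = 17.8 / 17 = 1.047 kip/in (vertical).
Torsion M = P·e = 17.8 × 12.5 = 222.5 kip·in.
Critical point at (x, y) = (3.25, 4.25) from centroid. f_tx = M·y/J = 3.354 kip/in; f_ty = M·x/J = 2.565 kip/in.
Resultant f_max = √[f_tx² + (f_v + f_ty)²] = √[3.354² + (1.047 + 2.565)²] = 4.929 kip/in.
Capacity per unit length: φr_n = 0.75 × 0.6 × 70 × (0.707 × 0.1875) = 4.176 kip/in.
4.929 > 4.176 → NOT adequate.

f_max ≈ 4.93 kip/in; NOT adequate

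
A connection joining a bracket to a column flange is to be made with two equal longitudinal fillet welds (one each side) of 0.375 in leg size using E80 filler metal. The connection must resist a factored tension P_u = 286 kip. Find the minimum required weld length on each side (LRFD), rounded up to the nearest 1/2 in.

L = 15 in on each side

E80XX → F_EXX = 80 ksi.
Throat t_e = 0.707 × 0.375 = 0.2651 in.
φr_n = 0.75 × 0.6 × 80 × 0.2651 = 9.544 kip/in.
L_req = P_u / φr_n = 286 / 9.544 = 29.96 in total.
Per side: 29.96 / 2 = 14.98 in.
Round up → use L = 15 in on each side.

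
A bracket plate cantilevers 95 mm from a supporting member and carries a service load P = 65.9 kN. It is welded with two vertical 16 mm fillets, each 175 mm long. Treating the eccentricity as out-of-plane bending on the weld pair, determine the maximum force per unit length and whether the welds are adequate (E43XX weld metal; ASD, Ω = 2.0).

E43XX → F_EXX = 430 MPa.
L_w = 2 × 175 = 350 mm; section modulus (unit throat) S = 2 × L²/6 = 10210 mm².
Direct shear f_v = P/L_w = 65.9×10³/350 = 188.3 N/mm.
Moment M = P × e = 65.9×10³ × 95 = 6260500 N·mm; bending f_b = M/S = 613.3 N/mm.
f_max = √(f_v² + f_b²) = √(188.3² + 613.3²) = 641.5 N/mm.
r_n/Ω = (1/2.0) × 0.6 × 430 × (0.707 × 16) = 1459 N/mm → adequate.

f_max ≈ 642 N/mm; adequate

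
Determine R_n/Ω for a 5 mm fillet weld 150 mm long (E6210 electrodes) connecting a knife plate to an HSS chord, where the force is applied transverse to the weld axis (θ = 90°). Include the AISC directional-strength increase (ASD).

R_n/Ω ≈ 148 kN

E62XX → F_EXX = 620 MPa.
t_e = 0.707 × 5 = 3.535 mm; A_we = 3.535 × 150 = 530.2 mm².
Directional factor: 1.0 + 0.5 sin^1.5(90°) = 1.5.
F_nw = 0.6 × 620 × 1.5 = 558 MPa.
R_n/Ω = (558 × 530.2) / 2.0 × 10⁻³ = 147.9 kN.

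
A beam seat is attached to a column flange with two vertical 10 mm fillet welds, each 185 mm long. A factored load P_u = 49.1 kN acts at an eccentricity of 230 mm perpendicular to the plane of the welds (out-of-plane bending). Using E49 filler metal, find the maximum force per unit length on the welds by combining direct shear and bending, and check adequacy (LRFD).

E49XX → F_EXX = 490 MPa.
L_w = 2 × 185 = 370 mm; section modulus (unit throat) S = 2 × L²/6 = 11410 mm².
Direct shear f_v = P/L_w = 49.1×10³/370 = 132.7 N/mm.
Moment M = P × e = 49.1×10³ × 230 = 11293000 N·mm; bending f_b = M/S = 989.9 N/mm.
f_max = √(f_v² + f_b²) = √(132.7² + 989.9²) = 998.7 N/mm.
φr_n = 0.75 × 0.6 × 490 × (0.707 × 10) = 1559 N/mm → adequate.

f_max ≈ 999 N/mm; adequate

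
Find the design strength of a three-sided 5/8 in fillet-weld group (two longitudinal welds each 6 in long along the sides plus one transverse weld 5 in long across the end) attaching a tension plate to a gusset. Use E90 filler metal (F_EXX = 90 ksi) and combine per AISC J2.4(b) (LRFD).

φR_n ≈ 317 kip

t_e = 0.707 × 0.625 = 0.4419 in.
R_nwl = 0.6 × 90 × 0.4419 × 12 = 286.3 kip (longitudinal, 2 welds).
R_nwt = 0.6 × 90 × 0.4419 × 5 = 119.3 kip (transverse, base value).
(i) R_nwl + R_nwt = 405.6 kip; (ii) 0.85 R_nwl + 1.5 R_nwt = 422.3 kip.
R_n = max = 422.3 kip [governs: (ii)]; φR_n = 316.8 kip.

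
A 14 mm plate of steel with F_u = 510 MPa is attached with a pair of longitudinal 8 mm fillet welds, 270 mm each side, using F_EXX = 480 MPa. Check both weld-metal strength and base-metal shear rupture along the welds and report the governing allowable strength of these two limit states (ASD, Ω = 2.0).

t_e = 0.707 × 8 = 5.656 mm; L = 540 mm.
Weld metal: R_n/Ω = (1/2.0) × 0.6 × 480 × 5.656 × 540 × 10⁻³ = 439.8 kN.
Base metal (shear rupture): R_n/Ω = (1/2.0) × 0.6 × 510 × 14 × 540 × 10⁻³ = 1157 kN.
Governing: weld metal.

R_n/Ω ≈ 440 kN (weld metal governs)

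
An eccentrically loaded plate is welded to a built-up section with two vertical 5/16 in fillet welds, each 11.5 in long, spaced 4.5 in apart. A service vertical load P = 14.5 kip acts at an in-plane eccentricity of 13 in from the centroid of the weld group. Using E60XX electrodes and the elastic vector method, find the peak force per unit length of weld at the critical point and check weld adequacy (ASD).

f_max ≈ 3.43 kip/in; adequate

E60XX → F_EXX = 60 ksi.
Total weld length L_w = 23 in. Treat welds as unit-width lines.
Polar moment about centroid: J = 2[d³/12 + d(b/2)²] = 2[11.5³/12 + 11.5×2.25²] = 369.9 in³.
Direct shear f_v = P/L_w = 14.5 / 23 = 0.6304 kip/in (vertical).
Torsion M = P·e = 14.5 × 13 = 188.5 kip·in.
Critical point at (x, y) = (2.25, 5.75) from centroid. f_tx = M·y/J = 2.93 kip/in; f_ty = M·x/J = 1.147 kip/in.
Resultant f_max = √[f_tx² + (f_v + f_ty)²] = √[2.93² + (0.6304 + 1.147)²] = 3.427 kip/in.
Capacity per unit length: r_n/Ω = (1/2.0) × 0.6 × 60 × (0.707 × 0.3125) = 3.977 kip/in.
3.427 ≤ 3.977 → adequate.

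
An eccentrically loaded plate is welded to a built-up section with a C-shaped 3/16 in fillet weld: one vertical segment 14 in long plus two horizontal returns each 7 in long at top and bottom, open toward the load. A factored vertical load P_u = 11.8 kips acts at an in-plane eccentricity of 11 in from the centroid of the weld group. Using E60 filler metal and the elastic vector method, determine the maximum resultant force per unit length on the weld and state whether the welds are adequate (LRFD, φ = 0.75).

E60XX → F_EXX = 60 ksi.
Total weld length L_w = 28 in. Treat welds as unit-width lines.
Centroid: x̄ = 2×7×3.5 / 28 = 1.75 in from the vertical weld.
Polar moment about centroid: J = I_x + I_y = [14³/12 + 2×7×7²] + [14×1.75² + 2(7³/12 + 7×1.75²)] = 1058 in³.
Direct shear f_v = P/L_w = 11.8 / 28 = 0.4214 kip/in (vertical).
Torsion M = P·e = 11.8 × 11 = 129.8 kip·in.
Critical point at (x, y) = (5.25, 7) from centroid. f_tx = M·y/J = 0.8591 kip/in; f_ty = M·x/J = 0.6443 kip/in.
Resultant f_max = √[f_tx² + (f_v + f_ty)²] = √[0.8591² + (0.4214 + 0.6443)²] = 1.369 kip/in.
Capacity per unit length: φr_n = 0.75 × 0.6 × 60 × (0.707 × 0.1875) = 3.579 kip/in.
1.369 ≤ 3.579 → adequate.

f_max ≈ 1.37 kip/in; adequate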